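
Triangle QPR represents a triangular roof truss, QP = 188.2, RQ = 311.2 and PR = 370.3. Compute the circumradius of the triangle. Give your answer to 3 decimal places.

By the law of cosines, cos Q = (RQ² + QP² − PR²) / (2·RQ·QP) ≈ -0.04147, so ∠Q ≈ 92.38°.
Circumradius = PR/(2 sin Q) ≈ 185.31.

185.309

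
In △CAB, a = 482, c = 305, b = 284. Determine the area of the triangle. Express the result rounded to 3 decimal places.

40753.141

Semiperimeter s = (305 + 482 + 284)/2 = 535.5.
Heron's formula: area = √(535.5·230.5·53.5·251.5) ≈ 40753.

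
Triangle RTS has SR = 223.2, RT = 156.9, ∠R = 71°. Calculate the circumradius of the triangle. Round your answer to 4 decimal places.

120.1610

By the law of cosines, TS² = SR² + RT² − 2·SR·RT·cos R = 51633, so TS ≈ 227.23.
Area = ½·SR·RT·sin R ≈ 16556.
Circumradius = TS/(2 sin R) ≈ 120.16.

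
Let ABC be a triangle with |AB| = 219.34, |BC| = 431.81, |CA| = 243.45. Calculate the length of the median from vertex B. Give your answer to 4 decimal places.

Median from B: ½√(2·|AB|² + 2·|BC|² − |CA|²) ≈ 320.11.

m_B ≈ 320.1062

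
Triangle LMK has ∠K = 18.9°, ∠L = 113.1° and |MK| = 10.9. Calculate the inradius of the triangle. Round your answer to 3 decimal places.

1.321

The third angle is ∠M = 180° − ∠K − ∠L = 48.00°.
Law of sines: |KL| = |MK|·sin M/sin L ≈ 8.8064.
Law of sines: |LM| = |MK|·sin K/sin L ≈ 3.8385.
Area = ½·|MK|·|KL|·sin K ≈ 15.546.
Semiperimeter s = (10.9+8.8064+3.8385)/2 = 11.772.
Inradius = area/s = 15.546/11.772 ≈ 1.3206.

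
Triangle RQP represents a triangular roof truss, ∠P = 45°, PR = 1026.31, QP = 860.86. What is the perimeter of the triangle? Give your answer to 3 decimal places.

By the law of cosines, RQ² = QP² + PR² − 2·QP·PR·cos P = 5.4492e+05, so RQ ≈ 738.19.
Semiperimeter s = (860.86+1026.3+738.19)/2 = 1312.7.
Perimeter = 860.86 + 1026.3 + 738.19 = 2625.4.

perimeter ≈ 2625.358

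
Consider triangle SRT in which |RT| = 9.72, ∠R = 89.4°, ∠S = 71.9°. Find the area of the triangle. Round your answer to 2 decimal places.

15.93

The third angle is ∠T = 180° − ∠S − ∠R = 18.70°.
Law of sines: |TS| = |RT|·sin R/sin S ≈ 10.225.
Law of sines: |SR| = |RT|·sin T/sin S ≈ 3.2786.
Area = ½·|RT|·|TS|·sin T ≈ 15.933.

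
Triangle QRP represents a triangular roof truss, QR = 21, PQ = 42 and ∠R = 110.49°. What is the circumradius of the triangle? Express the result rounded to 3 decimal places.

22.418

Law of sines: sin P = QR·sin R/PQ ≈ 0.46837.
Since PQ ≥ QR, only the acute value applies: ∠P ≈ 27.93°.
Then ∠Q = 180° − ∠R − ∠P ≈ 41.58°.
Law of sines gives RP = PQ·sin Q/sin R ≈ 29.758.
Circumradius = PQ/(2 sin R) ≈ 22.418.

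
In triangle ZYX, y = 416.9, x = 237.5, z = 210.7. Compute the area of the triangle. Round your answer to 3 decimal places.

area ≈ 17115.044

Semiperimeter s = (210.7 + 416.9 + 237.5)/2 = 432.55.
Heron's formula: area = √(432.55·221.85·15.65·195.05) ≈ 17115.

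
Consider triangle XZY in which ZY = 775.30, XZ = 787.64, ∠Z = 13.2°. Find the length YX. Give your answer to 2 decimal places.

By the law of cosines, YX² = XZ² + ZY² − 2·XZ·ZY·cos Z = 32421, so YX ≈ 180.06.

180.06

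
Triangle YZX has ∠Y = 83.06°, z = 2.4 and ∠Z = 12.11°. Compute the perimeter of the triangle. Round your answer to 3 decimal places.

The third angle is ∠X = 180° − ∠Y − ∠Z = 84.83°.
Law of sines: y = z·sin Y/sin Z ≈ 11.356.
Law of sines: x = z·sin X/sin Z ≈ 11.394.
Semiperimeter s = (11.356+2.4+11.394)/2 = 12.575.
Perimeter = 11.356 + 2.4 + 11.394 = 25.15.

perimeter ≈ 25.150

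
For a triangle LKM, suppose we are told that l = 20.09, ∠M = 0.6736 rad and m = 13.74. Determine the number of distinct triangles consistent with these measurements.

l·sin M = 20.09·sin(0.6736 rad) ≈ 12.53.
Since l sin M < m < l (12.53 < 13.74 < 20.09), two triangles exist.

2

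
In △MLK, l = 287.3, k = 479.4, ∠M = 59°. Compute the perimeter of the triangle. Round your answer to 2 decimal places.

perimeter ≈ 1179.61

By the law of cosines, m² = l² + k² − 2·l·k·cos M = 1.7049e+05, so m ≈ 412.91.
Semiperimeter s = (412.91+287.3+479.4)/2 = 589.8.
Perimeter = 412.91 + 287.3 + 479.4 = 1179.6.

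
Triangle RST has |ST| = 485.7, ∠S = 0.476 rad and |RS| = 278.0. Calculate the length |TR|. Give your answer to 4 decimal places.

270.4798

By the law of cosines, |TR|² = |RS|² + |ST|² − 2·|RS|·|ST|·cos S = 73159, so |TR| ≈ 270.48.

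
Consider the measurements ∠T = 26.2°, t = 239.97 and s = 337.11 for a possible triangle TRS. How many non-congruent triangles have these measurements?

2

s·sin T = 337.11·sin(26.2°) ≈ 148.8.
Since s sin T < t < s (148.8 < 239.97 < 337.11), two triangles exist.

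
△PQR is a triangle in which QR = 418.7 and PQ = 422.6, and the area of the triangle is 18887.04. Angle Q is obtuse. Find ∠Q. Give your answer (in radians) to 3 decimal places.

From area = ½·PQ·QR·sin Q, we get sin Q = 2·area/(PQ·QR) ≈ 0.21348.
Taking the obtuse solution, ∠Q ≈ 2.9265 rad.

2.926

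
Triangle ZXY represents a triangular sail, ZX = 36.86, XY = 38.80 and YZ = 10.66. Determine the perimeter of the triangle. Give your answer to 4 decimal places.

Perimeter = 38.8 + 10.66 + 36.86 = 86.32.

perimeter ≈ 86.3200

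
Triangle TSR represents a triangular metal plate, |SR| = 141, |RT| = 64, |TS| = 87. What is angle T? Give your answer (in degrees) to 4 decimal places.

By the law of cosines, cos T = (|RT|² + |TS|² − |SR|²) / (2·|RT|·|TS|) ≈ -0.73779, so ∠T ≈ 137.54°.

∠T ≈ 137.5433°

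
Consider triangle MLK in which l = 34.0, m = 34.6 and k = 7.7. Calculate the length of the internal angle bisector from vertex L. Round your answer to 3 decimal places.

By the law of cosines, cos L = (k² + m² − l²) / (2·k·m) ≈ 0.18852, so ∠L ≈ 79.13°.
The bisector from L has length 2·k·m·cos(∠L/2)/(k+m) ≈ 9.7106.

t_L ≈ 9.711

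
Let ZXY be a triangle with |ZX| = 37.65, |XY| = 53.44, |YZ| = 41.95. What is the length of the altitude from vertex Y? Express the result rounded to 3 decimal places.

Semiperimeter s = (53.44 + 41.95 + 37.65)/2 = 66.52.
Heron's formula: area = √(66.52·13.08·24.57·28.87) ≈ 785.61.
The altitude from Y has length 2·area/|ZX| ≈ 41.732.

h_Y ≈ 41.732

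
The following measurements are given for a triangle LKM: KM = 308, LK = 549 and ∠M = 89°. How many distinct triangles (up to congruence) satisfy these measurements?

1

KM·sin M = 308·sin(89°) ≈ 308.
Since LK ≥ KM, exactly one triangle exists.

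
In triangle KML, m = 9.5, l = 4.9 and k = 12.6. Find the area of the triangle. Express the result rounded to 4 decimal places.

Semiperimeter s = (12.6 + 9.5 + 4.9)/2 = 13.5.
Heron's formula: area = √(13.5·0.9·4·8.6) ≈ 20.444.

area ≈ 20.4441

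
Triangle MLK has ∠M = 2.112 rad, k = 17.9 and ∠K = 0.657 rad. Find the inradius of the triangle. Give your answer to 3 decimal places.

3.049

The third angle is ∠L = π − ∠K − ∠M = 0.373 rad.
Law of sines: m = k·sin M/sin K ≈ 25.12.
Law of sines: l = k·sin L/sin K ≈ 10.669.
Area = ½·k·m·sin L ≈ 81.843.
Semiperimeter s = (25.12+10.669+17.9)/2 = 26.845.
Inradius = area/s = 81.843/26.845 ≈ 3.0488.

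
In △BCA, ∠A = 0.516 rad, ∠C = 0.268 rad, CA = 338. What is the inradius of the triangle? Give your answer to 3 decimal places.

The third angle is ∠B = π − ∠C − ∠A = 2.358 rad.
Law of sines: AB = CA·sin C/sin B ≈ 126.75.
Law of sines: BC = CA·sin A/sin B ≈ 236.18.
Area = ½·CA·AB·sin A ≈ 10569.
Semiperimeter s = (338+126.75+236.18)/2 = 350.47.
Inradius = area/s = 10569/350.47 ≈ 30.158.

r ≈ 30.158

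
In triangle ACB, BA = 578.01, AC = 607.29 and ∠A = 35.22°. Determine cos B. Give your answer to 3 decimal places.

By the law of cosines, CB² = BA² + AC² − 2·BA·AC·cos A = 1.2937e+05, so CB ≈ 359.68.
Law of cosines again: cos B = (CB² + BA² − AC²)/(2·CB·BA) ≈ 0.22767, so ∠B ≈ 76.84°.

cos B ≈ 0.228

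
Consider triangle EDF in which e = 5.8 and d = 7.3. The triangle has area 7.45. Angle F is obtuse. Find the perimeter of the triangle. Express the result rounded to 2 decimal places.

perimeter ≈ 25.99

From area = ½·e·d·sin F, we get sin F = 2·area/(e·d) ≈ 0.35191.
Taking the obtuse solution, ∠F ≈ 159.40°.
Law of cosines then gives f ≈ 12.892.
Perimeter = 5.8 + 7.3 + 12.892 = 25.992.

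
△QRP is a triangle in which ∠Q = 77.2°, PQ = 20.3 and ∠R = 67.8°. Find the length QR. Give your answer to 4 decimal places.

The third angle is ∠P = 180° − ∠Q − ∠R = 35.00°.
Law of sines: QR = PQ·sin P/sin R ≈ 12.576.

12.5758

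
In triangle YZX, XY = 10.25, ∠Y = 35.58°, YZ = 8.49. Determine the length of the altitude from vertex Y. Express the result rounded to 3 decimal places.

By the law of cosines, ZX² = XY² + YZ² − 2·XY·YZ·cos Y = 35.591, so ZX ≈ 5.9658.
Area = ½·XY·YZ·sin Y ≈ 25.317.
The altitude from Y has length 2·area/ZX ≈ 8.4872.

h_Y ≈ 8.487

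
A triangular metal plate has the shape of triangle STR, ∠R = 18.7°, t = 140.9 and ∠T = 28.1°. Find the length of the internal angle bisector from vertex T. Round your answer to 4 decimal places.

The third angle is ∠S = 180° − ∠T − ∠R = 133.20°.
Law of sines: s = t·sin S/sin T ≈ 218.07.
Law of sines: r = t·sin R/sin T ≈ 95.909.
The bisector from T has length 2·r·s·cos(∠T/2)/(r+s) ≈ 129.24.

129.2386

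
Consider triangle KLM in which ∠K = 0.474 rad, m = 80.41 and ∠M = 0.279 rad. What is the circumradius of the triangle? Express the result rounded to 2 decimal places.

145.99

The third angle is ∠L = π − ∠M − ∠K = 2.389 rad.
Law of sines: k = m·sin K/sin M ≈ 133.27.
Law of sines: l = m·sin L/sin M ≈ 199.67.
Circumradius = m/(2 sin M) ≈ 145.99.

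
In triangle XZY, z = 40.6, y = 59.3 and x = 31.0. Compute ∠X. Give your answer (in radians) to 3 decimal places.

∠X ≈ 0.509 rad

By the law of cosines, cos X = (z² + y² − x²) / (2·z·y) ≈ 0.87304, so ∠X ≈ 0.5094 rad.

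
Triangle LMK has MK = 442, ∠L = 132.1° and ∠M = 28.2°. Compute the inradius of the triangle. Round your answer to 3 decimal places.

45.377

The third angle is ∠K = 180° − ∠L − ∠M = 19.70°.
Law of sines: KL = MK·sin M/sin L ≈ 281.5.
Law of sines: LM = MK·sin K/sin L ≈ 200.81.
Area = ½·MK·KL·sin K ≈ 20971.
Semiperimeter s = (442+281.5+200.81)/2 = 462.16.
Inradius = area/s = 20971/462.16 ≈ 45.377.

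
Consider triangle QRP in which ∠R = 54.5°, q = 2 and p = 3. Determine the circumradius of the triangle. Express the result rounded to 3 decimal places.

1.508

By the law of cosines, r² = p² + q² − 2·p·q·cos R = 6.0316, so r ≈ 2.4559.
Area = ½·p·q·sin R ≈ 2.4423.
Circumradius = r/(2 sin R) ≈ 1.5083.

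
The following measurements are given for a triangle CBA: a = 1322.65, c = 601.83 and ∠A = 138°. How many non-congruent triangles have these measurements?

c·sin A = 601.83·sin(138°) ≈ 402.7.
Since ∠A is not acute, a triangle exists only if a > c; here a > c, so there is exactly one triangle.

1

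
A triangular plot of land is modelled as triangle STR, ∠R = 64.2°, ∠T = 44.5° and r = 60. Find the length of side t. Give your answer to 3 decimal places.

46.711

The third angle is ∠S = 180° − ∠T − ∠R = 71.30°.
Law of sines: t = r·sin T/sin R ≈ 46.711.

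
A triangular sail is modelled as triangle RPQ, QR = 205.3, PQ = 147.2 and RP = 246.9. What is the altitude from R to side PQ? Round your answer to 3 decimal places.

Semiperimeter s = (147.2 + 205.3 + 246.9)/2 = 299.7.
Heron's formula: area = √(299.7·152.5·94.4·52.8) ≈ 15093.
The altitude from R has length 2·area/PQ ≈ 205.07.

h_R ≈ 205.071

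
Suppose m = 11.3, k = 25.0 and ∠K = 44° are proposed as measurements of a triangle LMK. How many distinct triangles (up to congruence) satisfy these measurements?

1

m·sin K = 11.3·sin(44°) ≈ 7.85.
Since k ≥ m, exactly one triangle exists.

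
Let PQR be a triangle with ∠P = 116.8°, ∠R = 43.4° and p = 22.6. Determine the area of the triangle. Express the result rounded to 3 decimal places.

area ≈ 66.591

The third angle is ∠Q = 180° − ∠R − ∠P = 19.80°.
Law of sines: q = p·sin Q/sin P ≈ 8.5767.
Law of sines: r = p·sin R/sin P ≈ 17.397.
Area = ½·p·q·sin R ≈ 66.591.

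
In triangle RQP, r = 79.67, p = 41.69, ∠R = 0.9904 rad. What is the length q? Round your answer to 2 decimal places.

Law of sines: sin P = p·sin R/r ≈ 0.43759.
Since r ≥ p, only the acute value applies: ∠P ≈ 0.4529 rad.
Then ∠Q = π − ∠R − ∠P ≈ 1.6983 rad.
Law of sines gives q = r·sin Q/sin R ≈ 94.498.

94.50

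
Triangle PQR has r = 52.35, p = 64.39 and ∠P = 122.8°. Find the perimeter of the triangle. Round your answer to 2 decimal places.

Law of sines: sin R = r·sin P/p ≈ 0.68339.
Since p ≥ r, only the acute value applies: ∠R ≈ 43.11°.
Then ∠Q = 180° − ∠P − ∠R ≈ 14.09°.
Law of sines gives q = p·sin Q/sin P ≈ 18.65.
Semiperimeter s = (64.39+18.65+52.35)/2 = 67.695.
Perimeter = 64.39 + 18.65 + 52.35 = 135.39.

135.39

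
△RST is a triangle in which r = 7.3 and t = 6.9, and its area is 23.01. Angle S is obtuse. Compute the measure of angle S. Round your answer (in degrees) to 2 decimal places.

∠S ≈ 113.99°

From area = ½·t·r·sin S, we get sin S = 2·area/(t·r) ≈ 0.91364.
Taking the obtuse solution, ∠S ≈ 113.99°.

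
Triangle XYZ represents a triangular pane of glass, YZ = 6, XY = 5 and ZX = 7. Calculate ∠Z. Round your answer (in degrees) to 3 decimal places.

∠Z ≈ 44.415°

By the law of cosines, cos Z = (YZ² + ZX² − XY²) / (2·YZ·ZX) ≈ 0.71429, so ∠Z ≈ 44.42°.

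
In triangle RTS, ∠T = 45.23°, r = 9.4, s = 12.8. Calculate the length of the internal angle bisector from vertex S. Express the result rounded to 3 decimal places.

t_S ≈ 6.674

By the law of cosines, t² = s² + r² − 2·s·r·cos T = 82.726, so t ≈ 9.0954.
Law of cosines again: cos S = (r² + t² − s²)/(2·r·t) ≈ 0.04238, so ∠S ≈ 87.57°.
The bisector from S has length 2·r·t·cos(∠S/2)/(r+t) ≈ 6.6744.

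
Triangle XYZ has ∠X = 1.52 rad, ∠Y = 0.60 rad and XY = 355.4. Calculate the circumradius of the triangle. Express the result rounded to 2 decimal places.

R ≈ 208.34

The third angle is ∠Z = π − ∠X − ∠Y = 1.022 rad.
Law of sines: YZ = XY·sin X/sin Z ≈ 416.14.
Law of sines: ZX = XY·sin Y/sin Z ≈ 235.27.
Circumradius = XY/(2 sin Z) ≈ 208.34.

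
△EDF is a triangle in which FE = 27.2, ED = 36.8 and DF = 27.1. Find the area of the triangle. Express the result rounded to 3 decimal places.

area ≈ 367.337

Semiperimeter s = (27.1 + 27.2 + 36.8)/2 = 45.55.
Heron's formula: area = √(45.55·18.45·18.35·8.75) ≈ 367.34.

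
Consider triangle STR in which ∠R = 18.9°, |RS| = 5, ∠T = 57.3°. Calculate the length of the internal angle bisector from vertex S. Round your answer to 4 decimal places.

The third angle is ∠S = 180° − ∠T − ∠R = 103.80°.
Law of sines: |TR| = |RS|·sin S/sin T ≈ 5.7702.
Law of sines: |ST| = |RS|·sin R/sin T ≈ 1.9246.
The bisector from S has length 2·|RS|·|ST|·cos(∠S/2)/(|RS|+|ST|) ≈ 1.715.

t_S ≈ 1.7150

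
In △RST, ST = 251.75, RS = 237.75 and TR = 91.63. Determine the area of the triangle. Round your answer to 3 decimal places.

Semiperimeter s = (251.75 + 91.63 + 237.75)/2 = 290.56.
Heron's formula: area = √(290.56·38.815·198.94·52.815) ≈ 10886.

area ≈ 10885.683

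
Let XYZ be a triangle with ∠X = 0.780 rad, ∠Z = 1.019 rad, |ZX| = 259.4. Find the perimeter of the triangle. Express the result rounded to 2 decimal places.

673.47

The third angle is ∠Y = π − ∠Z − ∠X = 1.343 rad.
Law of sines: |YZ| = |ZX|·sin X/sin Y ≈ 187.29.
Law of sines: |XY| = |ZX|·sin Z/sin Y ≈ 226.78.
Semiperimeter s = (187.29+259.4+226.78)/2 = 336.73.
Perimeter = 187.29 + 259.4 + 226.78 = 673.47.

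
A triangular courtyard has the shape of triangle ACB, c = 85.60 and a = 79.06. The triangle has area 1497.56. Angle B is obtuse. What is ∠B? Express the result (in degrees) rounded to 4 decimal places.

From area = ½·a·c·sin B, we get sin B = 2·area/(a·c) ≈ 0.44257.
Taking the obtuse solution, ∠B ≈ 153.73°.

∠B ≈ 153.7319°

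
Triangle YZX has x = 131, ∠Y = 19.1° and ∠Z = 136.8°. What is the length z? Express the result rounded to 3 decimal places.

219.615

The third angle is ∠X = 180° − ∠Y − ∠Z = 24.10°.
Law of sines: z = x·sin Z/sin X ≈ 219.62.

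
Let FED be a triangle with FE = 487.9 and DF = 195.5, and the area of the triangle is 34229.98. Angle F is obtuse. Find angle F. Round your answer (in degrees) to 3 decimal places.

∠F ≈ 134.133°

From area = ½·DF·FE·sin F, we get sin F = 2·area/(DF·FE) ≈ 0.71773.
Taking the obtuse solution, ∠F ≈ 134.13°.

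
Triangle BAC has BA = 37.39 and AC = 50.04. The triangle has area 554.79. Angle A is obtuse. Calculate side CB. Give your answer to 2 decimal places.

From area = ½·BA·AC·sin A, we get sin A = 2·area/(BA·AC) ≈ 0.59304.
Taking the obtuse solution, ∠A ≈ 143.63°.
Law of cosines then gives CB ≈ 83.156.

83.16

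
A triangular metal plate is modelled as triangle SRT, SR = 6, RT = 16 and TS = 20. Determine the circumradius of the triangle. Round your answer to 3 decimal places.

By the law of cosines, cos S = (TS² + SR² − RT²) / (2·TS·SR) ≈ 0.75000, so ∠S ≈ 41.41°.
Circumradius = RT/(2 sin S) ≈ 12.095.

12.095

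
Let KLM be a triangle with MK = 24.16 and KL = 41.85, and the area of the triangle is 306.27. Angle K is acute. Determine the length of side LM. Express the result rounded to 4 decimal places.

26.9493

From area = ½·MK·KL·sin K, we get sin K = 2·area/(MK·KL) ≈ 0.60582.
Taking the acute solution, ∠K ≈ 0.651 rad.
Law of cosines then gives LM ≈ 26.949.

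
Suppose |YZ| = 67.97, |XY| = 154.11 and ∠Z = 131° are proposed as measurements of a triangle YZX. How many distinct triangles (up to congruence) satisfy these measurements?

1

|YZ|·sin Z = 67.97·sin(131°) ≈ 51.3.
Since ∠Z is not acute, a triangle exists only if |XY| > |YZ|; here |XY| > |YZ|, so there is exactly one triangle.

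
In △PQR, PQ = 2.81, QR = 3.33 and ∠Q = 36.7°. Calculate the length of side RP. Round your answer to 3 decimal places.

By the law of cosines, RP² = PQ² + QR² − 2·PQ·QR·cos Q = 3.9801, so RP ≈ 1.995.

1.995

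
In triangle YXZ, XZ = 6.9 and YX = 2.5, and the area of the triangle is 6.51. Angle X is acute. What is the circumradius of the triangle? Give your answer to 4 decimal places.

3.7019

From area = ½·YX·XZ·sin X, we get sin X = 2·area/(YX·XZ) ≈ 0.75478.
Taking the acute solution, ∠X ≈ 49.01°.
Law of cosines then gives ZY ≈ 5.5883.
Circumradius = ZY/(2 sin X) ≈ 3.7019.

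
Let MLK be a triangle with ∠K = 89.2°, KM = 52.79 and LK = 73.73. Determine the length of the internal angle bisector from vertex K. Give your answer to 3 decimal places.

43.809

By the law of cosines, ML² = LK² + KM² − 2·LK·KM·cos K = 8114.2, so ML ≈ 90.079.
The bisector from K has length 2·LK·KM·cos(∠K/2)/(LK+KM) ≈ 43.809.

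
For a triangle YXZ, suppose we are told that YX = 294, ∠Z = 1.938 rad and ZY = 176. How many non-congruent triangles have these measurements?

1

ZY·sin Z = 176·sin(1.938 rad) ≈ 164.3.
Since ∠Z is not acute, a triangle exists only if YX > ZY; here YX > ZY, so there is exactly one triangle.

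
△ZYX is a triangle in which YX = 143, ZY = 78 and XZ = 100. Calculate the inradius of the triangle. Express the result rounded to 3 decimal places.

Semiperimeter s = (143 + 100 + 78)/2 = 160.5.
Heron's formula: area = √(160.5·17.5·60.5·82.5) ≈ 3744.2.
Inradius = area/s = 3744.2/160.5 ≈ 23.328.

23.328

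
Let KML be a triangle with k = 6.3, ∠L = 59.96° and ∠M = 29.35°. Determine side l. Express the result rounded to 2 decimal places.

The third angle is ∠K = 180° − ∠M − ∠L = 90.69°.
Law of sines: l = k·sin L/sin K ≈ 5.4542.

5.45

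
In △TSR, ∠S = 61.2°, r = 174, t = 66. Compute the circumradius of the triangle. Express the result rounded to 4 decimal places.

87.5925

By the law of cosines, s² = r² + t² − 2·r·t·cos S = 23567, so s ≈ 153.52.
Area = ½·r·t·sin S ≈ 5031.8.
Circumradius = s/(2 sin S) ≈ 87.592.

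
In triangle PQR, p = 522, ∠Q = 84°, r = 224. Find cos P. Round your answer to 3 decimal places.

0.310

By the law of cosines, q² = r² + p² − 2·r·p·cos Q = 2.9822e+05, so q ≈ 546.09.
Law of cosines again: cos P = (q² + r² − p²)/(2·q·r) ≈ 0.31027, so ∠P ≈ 71.92°.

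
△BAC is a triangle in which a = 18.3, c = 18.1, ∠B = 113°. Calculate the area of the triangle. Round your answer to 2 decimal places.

area ≈ 152.45

Area = ½·a·c·sin B ≈ 152.45.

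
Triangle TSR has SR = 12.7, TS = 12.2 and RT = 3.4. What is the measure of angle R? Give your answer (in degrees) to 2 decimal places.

By the law of cosines, cos R = (SR² + RT² − TS²) / (2·SR·RT) ≈ 0.27802, so ∠R ≈ 73.86°.

73.86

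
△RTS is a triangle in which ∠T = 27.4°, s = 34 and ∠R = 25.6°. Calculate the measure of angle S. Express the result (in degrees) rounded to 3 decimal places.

The third angle is ∠S = 180° − ∠R − ∠T = 127.00°.

127.000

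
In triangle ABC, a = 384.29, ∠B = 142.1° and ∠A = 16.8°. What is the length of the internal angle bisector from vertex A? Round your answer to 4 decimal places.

The third angle is ∠C = 180° − ∠A − ∠B = 21.10°.
Law of sines: b = a·sin B/sin A ≈ 816.74.
Law of sines: c = a·sin C/sin A ≈ 478.64.
The bisector from A has length 2·b·c·cos(∠A/2)/(b+c) ≈ 597.09.

t_A ≈ 597.0949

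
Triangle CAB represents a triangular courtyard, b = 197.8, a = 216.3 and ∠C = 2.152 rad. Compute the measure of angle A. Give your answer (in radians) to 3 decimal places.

By the law of cosines, c² = a² + b² − 2·a·b·cos C = 1.3289e+05, so c ≈ 364.54.
Law of cosines again: cos A = (b² + c² − a²)/(2·b·c) ≈ 0.86837, so ∠A ≈ 0.519 rad.

∠A ≈ 0.519 rad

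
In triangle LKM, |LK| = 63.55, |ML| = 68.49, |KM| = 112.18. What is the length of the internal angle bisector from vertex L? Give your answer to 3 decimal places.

By the law of cosines, cos L = (|ML|² + |LK|² − |KM|²) / (2·|ML|·|LK|) ≈ -0.44283, so ∠L ≈ 2.030 rad.
The bisector from L has length 2·|ML|·|LK|·cos(∠L/2)/(|ML|+|LK|) ≈ 34.797.

t_L ≈ 34.797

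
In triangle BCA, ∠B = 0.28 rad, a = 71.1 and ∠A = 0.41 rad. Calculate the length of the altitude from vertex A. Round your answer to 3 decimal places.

The third angle is ∠C = π − ∠A − ∠B = 2.452 rad.
Law of sines: b = a·sin B/sin A ≈ 49.294.
Law of sines: c = a·sin C/sin A ≈ 113.54.
Area = ½·a·b·sin C ≈ 1115.5.
The altitude from A has length 2·area/a ≈ 31.377.

h_A ≈ 31.377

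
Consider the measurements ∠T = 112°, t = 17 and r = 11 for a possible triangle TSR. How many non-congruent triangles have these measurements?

r·sin T = 11·sin(112°) ≈ 10.2.
Since ∠T is not acute, a triangle exists only if t > r; here t > r, so there is exactly one triangle.

1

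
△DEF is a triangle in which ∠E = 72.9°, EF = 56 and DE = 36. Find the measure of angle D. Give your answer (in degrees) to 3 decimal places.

∠D ≈ 69.950°

By the law of cosines, FD² = DE² + EF² − 2·DE·EF·cos E = 3246.4, so FD ≈ 56.977.
Law of cosines again: cos D = (FD² + DE² − EF²)/(2·FD·DE) ≈ 0.34283, so ∠D ≈ 69.95°.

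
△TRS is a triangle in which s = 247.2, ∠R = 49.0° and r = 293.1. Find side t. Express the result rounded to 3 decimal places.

388.234

Law of sines: sin S = s·sin R/r ≈ 0.63652.
Since r ≥ s, only the acute value applies: ∠S ≈ 39.53°.
Then ∠T = 180° − ∠R − ∠S ≈ 91.47°.
Law of sines gives t = r·sin T/sin R ≈ 388.23.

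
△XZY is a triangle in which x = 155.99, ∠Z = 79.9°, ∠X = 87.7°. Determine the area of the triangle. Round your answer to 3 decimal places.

The third angle is ∠Y = 180° − ∠X − ∠Z = 12.40°.
Law of sines: z = x·sin Z/sin X ≈ 153.7.
Law of sines: y = x·sin Y/sin X ≈ 33.524.
Area = ½·x·z·sin Y ≈ 2574.2.

2574.152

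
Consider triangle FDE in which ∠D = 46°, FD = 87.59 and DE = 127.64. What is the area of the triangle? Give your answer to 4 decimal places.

Area = ½·FD·DE·sin D ≈ 4021.1.

4021.1050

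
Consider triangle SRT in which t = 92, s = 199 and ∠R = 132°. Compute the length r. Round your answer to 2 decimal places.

By the law of cosines, r² = t² + s² − 2·t·s·cos R = 72566, so r ≈ 269.38.

269.38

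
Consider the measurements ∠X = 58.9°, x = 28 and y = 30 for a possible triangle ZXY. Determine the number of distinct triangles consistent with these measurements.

2

y·sin X = 30·sin(58.9°) ≈ 25.69.
Since y sin X < x < y (25.69 < 28 < 30), two triangles exist.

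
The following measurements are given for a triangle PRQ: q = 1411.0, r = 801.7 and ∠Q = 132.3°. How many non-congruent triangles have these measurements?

r·sin Q = 801.7·sin(132.3°) ≈ 593.
Since ∠Q is not acute, a triangle exists only if q > r; here q > r, so there is exactly one triangle.

1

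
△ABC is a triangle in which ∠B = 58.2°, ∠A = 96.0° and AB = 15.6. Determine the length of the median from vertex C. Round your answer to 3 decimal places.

The third angle is ∠C = 180° − ∠A − ∠B = 25.80°.
Law of sines: BC = AB·sin A/sin C ≈ 35.647.
Law of sines: CA = AB·sin B/sin C ≈ 30.463.
Median from C: ½√(2·BC² + 2·CA² − AB²) ≈ 32.226.

m_C ≈ 32.226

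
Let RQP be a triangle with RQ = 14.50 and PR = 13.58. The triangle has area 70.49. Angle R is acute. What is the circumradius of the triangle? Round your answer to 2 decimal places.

From area = ½·PR·RQ·sin R, we get sin R = 2·area/(PR·RQ) ≈ 0.71596.
Taking the acute solution, ∠R ≈ 45.72°.
Law of cosines then gives QP ≈ 10.942.
Circumradius = QP/(2 sin R) ≈ 7.6414.

7.64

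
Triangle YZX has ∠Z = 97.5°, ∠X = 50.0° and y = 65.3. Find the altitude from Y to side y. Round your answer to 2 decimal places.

The third angle is ∠Y = 180° − ∠Z − ∠X = 32.50°.
Law of sines: z = y·sin Z/sin Y ≈ 120.49.
Law of sines: x = y·sin X/sin Y ≈ 93.1.
Area = ½·y·z·sin X ≈ 3013.7.
The altitude from Y has length 2·area/y ≈ 92.304.

h_Y ≈ 92.30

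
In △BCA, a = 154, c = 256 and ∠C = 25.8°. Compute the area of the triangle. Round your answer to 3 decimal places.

Law of sines: sin A = a·sin C/c ≈ 0.26182.
Since c ≥ a, only the acute value applies: ∠A ≈ 15.18°.
Then ∠B = 180° − ∠C − ∠A ≈ 139.02°.
Law of sines gives b = c·sin B/sin C ≈ 385.72.
Area = ½·c·a·sin B ≈ 12927.

area ≈ 12926.524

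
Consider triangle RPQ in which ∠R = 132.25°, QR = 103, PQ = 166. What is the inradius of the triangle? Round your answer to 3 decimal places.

Law of sines: sin P = QR·sin R/PQ ≈ 0.45929.
Since PQ ≥ QR, only the acute value applies: ∠P ≈ 27.34°.
Then ∠Q = 180° − ∠R − ∠P ≈ 20.41°.
Law of sines gives RP = PQ·sin Q/sin R ≈ 78.202.
Area = ½·PQ·QR·sin Q ≈ 2981.1.
Semiperimeter s = (166+103+78.202)/2 = 173.6.
Inradius = area/s = 2981.1/173.6 ≈ 17.172.

17.172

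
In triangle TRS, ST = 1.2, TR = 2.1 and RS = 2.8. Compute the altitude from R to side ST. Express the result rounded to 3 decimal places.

Semiperimeter s = (2.8 + 1.2 + 2.1)/2 = 3.05.
Heron's formula: area = √(3.05·0.25·1.85·0.95) ≈ 1.1576.
The altitude from R has length 2·area/ST ≈ 1.9294.

1.929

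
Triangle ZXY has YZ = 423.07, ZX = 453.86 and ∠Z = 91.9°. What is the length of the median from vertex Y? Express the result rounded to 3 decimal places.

By the law of cosines, XY² = YZ² + ZX² − 2·YZ·ZX·cos Z = 3.9771e+05, so XY ≈ 630.64.
Median from Y: ½√(2·XY² + 2·YZ² − ZX²) ≈ 486.67.

m_Y ≈ 486.674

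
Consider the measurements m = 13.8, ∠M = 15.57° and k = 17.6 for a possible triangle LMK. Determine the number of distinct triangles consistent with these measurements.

k·sin M = 17.6·sin(15.57°) ≈ 4.724.
Since k sin M < m < k (4.724 < 13.8 < 17.6), two triangles exist.

2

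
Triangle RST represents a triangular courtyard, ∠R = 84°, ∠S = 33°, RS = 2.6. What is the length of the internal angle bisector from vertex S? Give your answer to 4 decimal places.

t_S ≈ 2.6298

The third angle is ∠T = 180° − ∠R − ∠S = 63.00°.
Law of sines: ST = RS·sin R/sin T ≈ 2.9021.
Law of sines: TR = RS·sin S/sin T ≈ 1.5893.
The bisector from S has length 2·RS·ST·cos(∠S/2)/(RS+ST) ≈ 2.6298.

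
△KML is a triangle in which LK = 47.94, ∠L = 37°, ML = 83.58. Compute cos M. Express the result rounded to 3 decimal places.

By the law of cosines, KM² = ML² + LK² − 2·ML·LK·cos L = 2883.9, so KM ≈ 53.702.
Law of cosines again: cos M = (KM² + ML² − LK²)/(2·KM·ML) ≈ 0.84343, so ∠M ≈ 32.50°.

cos M ≈ 0.843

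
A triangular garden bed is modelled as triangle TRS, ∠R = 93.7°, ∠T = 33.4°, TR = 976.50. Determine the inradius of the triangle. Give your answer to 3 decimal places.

The third angle is ∠S = 180° − ∠T − ∠R = 52.90°.
Law of sines: RS = TR·sin T/sin S ≈ 673.97.
Law of sines: ST = TR·sin R/sin S ≈ 1221.8.
Area = ½·TR·RS·sin R ≈ 3.2838e+05.
Semiperimeter s = (673.97+1221.8+976.5)/2 = 1436.1.
Inradius = area/s = 3.2838e+05/1436.1 ≈ 228.66.

r ≈ 228.657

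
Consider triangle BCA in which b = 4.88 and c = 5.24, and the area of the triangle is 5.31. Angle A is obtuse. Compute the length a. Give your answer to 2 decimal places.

9.89

From area = ½·b·c·sin A, we get sin A = 2·area/(b·c) ≈ 0.41531.
Taking the obtuse solution, ∠A ≈ 155.46°.
Law of cosines then gives a ≈ 9.8891.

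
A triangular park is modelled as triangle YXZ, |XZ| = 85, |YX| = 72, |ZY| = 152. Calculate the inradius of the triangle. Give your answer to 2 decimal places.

Semiperimeter s = (85 + 152 + 72)/2 = 154.5.
Heron's formula: area = √(154.5·69.5·2.5·82.5) ≈ 1488.2.
Inradius = area/s = 1488.2/154.5 ≈ 9.6322.

9.63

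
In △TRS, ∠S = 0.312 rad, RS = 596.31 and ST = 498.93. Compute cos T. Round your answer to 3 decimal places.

cos T ≈ -0.351

By the law of cosines, TR² = RS² + ST² − 2·RS·ST·cos S = 38210, so TR ≈ 195.47.
Law of cosines again: cos T = (ST² + TR² − RS²)/(2·ST·TR) ≈ -0.35090, so ∠T ≈ 1.929 rad.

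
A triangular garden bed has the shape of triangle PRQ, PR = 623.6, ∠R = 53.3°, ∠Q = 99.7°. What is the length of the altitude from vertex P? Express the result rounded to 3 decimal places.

h_P ≈ 499.987

The third angle is ∠P = 180° − ∠R − ∠Q = 27.00°.
Law of sines: RQ = PR·sin P/sin Q ≈ 287.21.
Law of sines: QP = PR·sin R/sin Q ≈ 507.24.
Area = ½·PR·RQ·sin R ≈ 71802.
The altitude from P has length 2·area/RQ ≈ 499.99.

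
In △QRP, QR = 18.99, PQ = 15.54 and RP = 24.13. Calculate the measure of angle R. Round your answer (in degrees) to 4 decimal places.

40.0643

By the law of cosines, cos R = (QR² + RP² − PQ²) / (2·QR·RP) ≈ 0.76532, so ∠R ≈ 40.06°.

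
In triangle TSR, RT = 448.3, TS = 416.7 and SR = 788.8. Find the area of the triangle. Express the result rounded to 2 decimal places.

69948.29

Semiperimeter s = (788.8 + 448.3 + 416.7)/2 = 826.9.
Heron's formula: area = √(826.9·38.1·378.6·410.2) ≈ 69948.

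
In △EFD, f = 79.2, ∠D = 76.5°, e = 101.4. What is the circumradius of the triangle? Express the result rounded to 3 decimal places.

R ≈ 58.187

By the law of cosines, d² = e² + f² − 2·e·f·cos D = 12805, so d ≈ 113.16.
Area = ½·e·f·sin D ≈ 3904.5.
Circumradius = d/(2 sin D) ≈ 58.187.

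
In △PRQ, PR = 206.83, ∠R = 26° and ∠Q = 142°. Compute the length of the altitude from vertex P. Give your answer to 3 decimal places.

The third angle is ∠P = 180° − ∠R − ∠Q = 12.00°.
Law of sines: RQ = PR·sin P/sin Q ≈ 69.847.
Law of sines: QP = PR·sin R/sin Q ≈ 147.27.
Area = ½·PR·RQ·sin R ≈ 3166.5.
The altitude from P has length 2·area/RQ ≈ 90.668.

h_P ≈ 90.668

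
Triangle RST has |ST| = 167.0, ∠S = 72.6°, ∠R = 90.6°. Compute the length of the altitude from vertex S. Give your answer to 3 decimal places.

h_S ≈ 48.268

The third angle is ∠T = 180° − ∠R − ∠S = 16.80°.
Law of sines: |TR| = |ST|·sin S/sin R ≈ 159.37.
Law of sines: |RS| = |ST|·sin T/sin R ≈ 48.271.
Area = ½·|ST|·|TR|·sin T ≈ 3846.2.
The altitude from S has length 2·area/|TR| ≈ 48.268.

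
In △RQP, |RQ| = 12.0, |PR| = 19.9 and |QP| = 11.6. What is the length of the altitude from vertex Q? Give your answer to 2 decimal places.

h_Q ≈ 6.34

Semiperimeter s = (11.6 + 19.9 + 12)/2 = 21.75.
Heron's formula: area = √(21.75·10.15·1.85·9.75) ≈ 63.103.
The altitude from Q has length 2·area/|PR| ≈ 6.342.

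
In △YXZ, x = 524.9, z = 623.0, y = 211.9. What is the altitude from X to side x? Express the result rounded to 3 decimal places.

201.846

Semiperimeter s = (211.9 + 524.9 + 623)/2 = 679.9.
Heron's formula: area = √(679.9·468·155·56.9) ≈ 52975.
The altitude from X has length 2·area/x ≈ 201.85.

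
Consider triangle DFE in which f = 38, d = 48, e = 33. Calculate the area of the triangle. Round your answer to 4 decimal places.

area ≈ 624.3808

Semiperimeter s = (48 + 38 + 33)/2 = 59.5.
Heron's formula: area = √(59.5·11.5·21.5·26.5) ≈ 624.38.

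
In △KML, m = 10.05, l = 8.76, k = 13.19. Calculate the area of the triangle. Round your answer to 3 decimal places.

Semiperimeter s = (13.19 + 10.05 + 8.76)/2 = 16.
Heron's formula: area = √(16·2.81·5.95·7.24) ≈ 44.009.

area ≈ 44.009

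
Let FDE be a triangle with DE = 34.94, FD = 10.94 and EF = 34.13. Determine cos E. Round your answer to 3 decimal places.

cos E ≈ 0.950

By the law of cosines, cos E = (DE² + EF² − FD²) / (2·DE·EF) ≈ 0.95009, so ∠E ≈ 18.18°.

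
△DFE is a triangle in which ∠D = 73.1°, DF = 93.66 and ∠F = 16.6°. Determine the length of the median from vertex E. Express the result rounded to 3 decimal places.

m_E ≈ 46.696

The third angle is ∠E = 180° − ∠D − ∠F = 90.30°.
Law of sines: FE = DF·sin D/sin E ≈ 89.616.
Law of sines: ED = DF·sin F/sin E ≈ 26.758.
Median from E: ½√(2·FE² + 2·ED² − DF²) ≈ 46.696.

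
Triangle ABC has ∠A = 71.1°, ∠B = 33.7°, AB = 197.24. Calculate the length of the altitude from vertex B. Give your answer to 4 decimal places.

The third angle is ∠C = 180° − ∠A − ∠B = 75.20°.
Law of sines: BC = AB·sin A/sin C ≈ 193.01.
Law of sines: CA = AB·sin B/sin C ≈ 113.19.
Area = ½·AB·BC·sin B ≈ 10561.
The altitude from B has length 2·area/CA ≈ 186.61.

186.6059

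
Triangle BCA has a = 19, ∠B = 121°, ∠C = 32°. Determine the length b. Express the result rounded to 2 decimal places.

The third angle is ∠A = 180° − ∠B − ∠C = 27.00°.
Law of sines: b = a·sin B/sin A ≈ 35.873.

35.87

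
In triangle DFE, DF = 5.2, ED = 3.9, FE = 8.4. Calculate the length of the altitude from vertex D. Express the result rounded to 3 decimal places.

h_D ≈ 1.729

Semiperimeter s = (8.4 + 3.9 + 5.2)/2 = 8.75.
Heron's formula: area = √(8.75·0.35·4.85·3.55) ≈ 7.2614.
The altitude from D has length 2·area/FE ≈ 1.7289.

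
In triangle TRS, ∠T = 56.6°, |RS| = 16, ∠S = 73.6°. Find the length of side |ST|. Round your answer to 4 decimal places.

14.6383

The third angle is ∠R = 180° − ∠S − ∠T = 49.80°.
Law of sines: |ST| = |RS|·sin R/sin T ≈ 14.638.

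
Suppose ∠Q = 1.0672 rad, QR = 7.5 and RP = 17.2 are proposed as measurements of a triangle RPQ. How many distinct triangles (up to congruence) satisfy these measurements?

QR·sin Q = 7.5·sin(1.0672 rad) ≈ 6.569.
Since RP ≥ QR, exactly one triangle exists.

1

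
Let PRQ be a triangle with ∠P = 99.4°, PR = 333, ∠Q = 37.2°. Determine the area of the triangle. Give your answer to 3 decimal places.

The third angle is ∠R = 180° − ∠Q − ∠P = 43.40°.
Law of sines: RQ = PR·sin P/sin Q ≈ 543.38.
Law of sines: QP = PR·sin R/sin Q ≈ 378.43.
Area = ½·PR·RQ·sin R ≈ 62163.

area ≈ 62162.987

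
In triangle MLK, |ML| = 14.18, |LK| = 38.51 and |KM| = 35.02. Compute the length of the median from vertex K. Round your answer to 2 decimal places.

36.12

Median from K: ½√(2·|LK|² + 2·|KM|² − |ML|²) ≈ 36.117.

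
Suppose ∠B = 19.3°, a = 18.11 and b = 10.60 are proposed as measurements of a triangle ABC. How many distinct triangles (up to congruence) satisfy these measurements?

a·sin B = 18.11·sin(19.3°) ≈ 5.986.
Since a sin B < b < a (5.986 < 10.60 < 18.11), two triangles exist.

2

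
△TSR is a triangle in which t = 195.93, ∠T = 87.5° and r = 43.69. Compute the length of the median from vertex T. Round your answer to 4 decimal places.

Law of sines: sin R = r·sin T/t ≈ 0.22278.
Since t ≥ r, only the acute value applies: ∠R ≈ 12.87°.
Then ∠S = 180° − ∠T − ∠R ≈ 79.63°.
Law of sines gives s = t·sin S/sin T ≈ 192.91.
Median from T: ½√(2·s² + 2·r² − t²) ≈ 99.824.

99.8237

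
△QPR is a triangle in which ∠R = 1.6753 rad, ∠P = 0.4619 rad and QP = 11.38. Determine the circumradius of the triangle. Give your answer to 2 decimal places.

The third angle is ∠Q = π − ∠P − ∠R = 1.0044 rad.
Law of sines: PR = QP·sin Q/sin R ≈ 9.6555.
Law of sines: RQ = QP·sin P/sin R ≈ 5.0993.
Circumradius = QP/(2 sin R) ≈ 5.7212.

5.72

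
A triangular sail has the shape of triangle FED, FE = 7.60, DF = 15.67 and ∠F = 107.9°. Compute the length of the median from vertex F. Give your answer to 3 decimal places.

By the law of cosines, ED² = DF² + FE² − 2·DF·FE·cos F = 376.52, so ED ≈ 19.404.
Median from F: ½√(2·DF² + 2·FE² − ED²) ≈ 7.5845.

m_F ≈ 7.585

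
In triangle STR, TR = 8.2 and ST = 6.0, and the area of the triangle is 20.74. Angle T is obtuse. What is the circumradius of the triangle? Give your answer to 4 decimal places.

From area = ½·ST·TR·sin T, we get sin T = 2·area/(ST·TR) ≈ 0.84309.
Taking the obtuse solution, ∠T ≈ 122.53°.
Law of cosines then gives RS ≈ 12.496.
Circumradius = RS/(2 sin T) ≈ 7.411.

7.4110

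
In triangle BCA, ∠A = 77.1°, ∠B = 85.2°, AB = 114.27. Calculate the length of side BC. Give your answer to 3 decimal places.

366.361

The third angle is ∠C = 180° − ∠A − ∠B = 17.70°.
Law of sines: BC = AB·sin A/sin C ≈ 366.36.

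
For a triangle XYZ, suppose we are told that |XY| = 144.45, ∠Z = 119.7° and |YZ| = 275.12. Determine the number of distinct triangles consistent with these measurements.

|YZ|·sin Z = 275.12·sin(119.7°) ≈ 239.
Since ∠Z is not acute, a triangle exists only if |XY| > |YZ|; here |XY| ≤ |YZ|, so there is no triangle.

0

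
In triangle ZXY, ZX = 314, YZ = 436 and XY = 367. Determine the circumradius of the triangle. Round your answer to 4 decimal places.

221.9314

By the law of cosines, cos Z = (YZ² + ZX² − XY²) / (2·YZ·ZX) ≈ 0.56245, so ∠Z ≈ 55.77°.
Circumradius = XY/(2 sin Z) ≈ 221.93.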